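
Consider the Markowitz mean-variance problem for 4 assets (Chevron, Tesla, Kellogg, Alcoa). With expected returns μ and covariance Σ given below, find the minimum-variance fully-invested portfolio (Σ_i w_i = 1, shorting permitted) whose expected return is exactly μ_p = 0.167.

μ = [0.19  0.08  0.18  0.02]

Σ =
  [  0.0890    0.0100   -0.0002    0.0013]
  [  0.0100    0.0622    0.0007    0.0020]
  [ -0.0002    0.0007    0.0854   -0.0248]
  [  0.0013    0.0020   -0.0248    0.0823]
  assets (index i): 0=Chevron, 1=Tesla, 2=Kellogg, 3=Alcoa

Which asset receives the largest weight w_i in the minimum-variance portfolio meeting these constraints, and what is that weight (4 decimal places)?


Kellogg (0.4368)

x=Σ⁻¹μ = [2.0253  0.9049  2.3671  0.9023]
y=Σ⁻¹𝟙 = [9.4757  13.8343  16.4449  16.6202]
a=μᵀx=0.901321  b=𝟙ᵀx=6.199614  c=𝟙ᵀy=56.375120  D=ac−b²=12.376866
λ₁=(c·0.167−b)/D = (56.375120·0.167−6.199614)/12.376866 = 0.259761
λ₂=(a−b·0.167)/D = (0.901321−6.199614·0.167)/12.376866 = -0.010828
w* = 0.259761·x + -0.010828·y:
  w_0 = 0.259761·2.0253 + -0.010828·9.4757 = 0.4235  (Chevron)
  w_1 = 0.259761·0.9049 + -0.010828·13.8343 = 0.0853  (Tesla)
  w_2 = 0.259761·2.3671 + -0.010828·16.4449 = 0.4368  (Kellogg)
  w_3 = 0.259761·0.9023 + -0.010828·16.6202 = 0.0544  (Alcoa)
Σw_i=1.0000  μᵀw=0.1670
σ²=wᵀΣw=λ₁·μ_p+λ₂ = 0.259761·0.167 + -0.010828 = 0.032552 ≈ 0.0326


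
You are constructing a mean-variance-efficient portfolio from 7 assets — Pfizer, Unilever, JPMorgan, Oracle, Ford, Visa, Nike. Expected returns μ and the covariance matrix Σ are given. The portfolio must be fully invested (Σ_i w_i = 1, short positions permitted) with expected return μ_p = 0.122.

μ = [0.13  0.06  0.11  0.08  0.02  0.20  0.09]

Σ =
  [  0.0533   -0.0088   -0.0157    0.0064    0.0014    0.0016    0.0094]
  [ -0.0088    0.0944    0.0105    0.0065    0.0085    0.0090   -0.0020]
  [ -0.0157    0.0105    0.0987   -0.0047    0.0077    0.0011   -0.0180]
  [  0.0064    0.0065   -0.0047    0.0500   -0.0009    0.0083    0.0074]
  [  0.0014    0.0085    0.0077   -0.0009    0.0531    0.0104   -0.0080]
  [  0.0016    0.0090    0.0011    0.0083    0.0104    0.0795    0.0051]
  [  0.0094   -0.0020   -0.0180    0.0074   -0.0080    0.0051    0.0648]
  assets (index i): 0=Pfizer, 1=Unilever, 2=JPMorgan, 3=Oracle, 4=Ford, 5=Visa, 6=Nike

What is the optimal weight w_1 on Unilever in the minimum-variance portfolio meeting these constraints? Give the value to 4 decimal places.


0.0614

p=Σ⁻¹μ = [2.6604  0.4688  1.7404  0.8049  -0.2693  2.2594  1.1979]
q=Σ⁻¹𝟙 = [19.0646  7.9948  14.7328  14.6562  16.4654  6.3198  16.8674]
a=μᵀp=1.184123  b=𝟙ᵀp=8.862537  c=𝟙ᵀq=96.101132  D=ac−b²=35.251032
λ₁=(c·0.122−b)/D = (96.101132·0.122−8.862537)/35.251032 = 0.081183
λ₂=(a−b·0.122)/D = (1.184123−8.862537·0.122)/35.251032 = 0.002919
w* = 0.081183·p + 0.002919·q:
  w_0 = 0.081183·2.6604 + 0.002919·19.0646 = 0.2716  (Pfizer)
  w_1 = 0.081183·0.4688 + 0.002919·7.9948 = 0.0614  (Unilever)
  w_2 = 0.081183·1.7404 + 0.002919·14.7328 = 0.1843  (JPMorgan)
  w_3 = 0.081183·0.8049 + 0.002919·14.6562 = 0.1081  (Oracle)
  w_4 = 0.081183·-0.2693 + 0.002919·16.4654 = 0.0262  (Ford)
  w_5 = 0.081183·2.2594 + 0.002919·6.3198 = 0.2019  (Visa)
  w_6 = 0.081183·1.1979 + 0.002919·16.8674 = 0.1465  (Nike)
Σw_i=1.0000  μᵀw=0.1220
σ²=wᵀΣw=λ₁·μ_p+λ₂ = 0.081183·0.122 + 0.002919 = 0.012823 ≈ 0.0128


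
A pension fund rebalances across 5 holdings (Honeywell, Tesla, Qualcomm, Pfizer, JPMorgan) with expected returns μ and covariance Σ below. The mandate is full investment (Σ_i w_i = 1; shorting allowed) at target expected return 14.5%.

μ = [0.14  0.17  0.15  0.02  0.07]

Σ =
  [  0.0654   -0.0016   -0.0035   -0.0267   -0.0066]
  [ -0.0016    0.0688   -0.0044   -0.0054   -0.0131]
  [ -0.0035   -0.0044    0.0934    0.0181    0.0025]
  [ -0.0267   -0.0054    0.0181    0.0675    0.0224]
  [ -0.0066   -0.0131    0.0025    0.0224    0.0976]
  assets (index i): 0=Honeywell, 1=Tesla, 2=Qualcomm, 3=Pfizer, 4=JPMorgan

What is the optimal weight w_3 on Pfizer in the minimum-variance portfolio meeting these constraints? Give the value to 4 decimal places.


-0.0002

x=Σ⁻¹μ = [2.7407  2.9072  1.6592  0.8153  1.0631]
y=Σ⁻¹𝟙 = [25.8129  19.1302  8.2116  21.2073  9.4815]
a=μᵀx=1.217531  b=𝟙ᵀx=9.185530  c=𝟙ᵀy=83.843478  D=ac−b²=17.708085
λ₁=(c·0.145−b)/D = (83.843478·0.145−9.185530)/17.708085 = 0.167820
λ₂=(a−b·0.145)/D = (1.217531−9.185530·0.145)/17.708085 = -0.006459
w* = 0.167820·x + -0.006459·y:
  w_0 = 0.167820·2.7407 + -0.006459·25.8129 = 0.2932  (Honeywell)
  w_1 = 0.167820·2.9072 + -0.006459·19.1302 = 0.3643  (Tesla)
  w_2 = 0.167820·1.6592 + -0.006459·8.2116 = 0.2254  (Qualcomm)
  w_3 = 0.167820·0.8153 + -0.006459·21.2073 = -0.0002  (Pfizer)
  w_4 = 0.167820·1.0631 + -0.006459·9.4815 = 0.1172  (JPMorgan)
Σw_i=1.0000  μᵀw=0.1450
σ²=wᵀΣw=λ₁·μ_p+λ₂ = 0.167820·0.145 + -0.006459 = 0.017875 ≈ 0.0179


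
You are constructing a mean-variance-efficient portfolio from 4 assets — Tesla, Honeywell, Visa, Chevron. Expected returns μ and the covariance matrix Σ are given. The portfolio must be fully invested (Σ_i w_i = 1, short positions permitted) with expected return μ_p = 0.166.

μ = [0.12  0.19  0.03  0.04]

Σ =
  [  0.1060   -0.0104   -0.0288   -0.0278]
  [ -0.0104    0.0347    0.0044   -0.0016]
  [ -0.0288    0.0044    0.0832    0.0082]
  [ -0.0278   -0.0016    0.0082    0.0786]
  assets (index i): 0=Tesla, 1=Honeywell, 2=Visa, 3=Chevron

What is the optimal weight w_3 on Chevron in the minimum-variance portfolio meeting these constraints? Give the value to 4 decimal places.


0.0742

p=Σ⁻¹μ = [2.2805  6.1345  0.6907  1.3683]
q=Σ⁻¹𝟙 = [22.3019  34.3814  15.9849  19.6428]
a=μᵀp=1.514664  b=𝟙ᵀp=10.473959  c=𝟙ᵀq=92.311092  D=ac−b²=30.116429
λ₁=(c·0.166−b)/D = (92.311092·0.166−10.473959)/30.116429 = 0.161031
λ₂=(a−b·0.166)/D = (1.514664−10.473959·0.166)/30.116429 = -0.007438
w* = 0.161031·p + -0.007438·q:
  w_0 = 0.161031·2.2805 + -0.007438·22.3019 = 0.2013  (Tesla)
  w_1 = 0.161031·6.1345 + -0.007438·34.3814 = 0.7321  (Honeywell)
  w_2 = 0.161031·0.6907 + -0.007438·15.9849 = -0.0077  (Visa)
  w_3 = 0.161031·1.3683 + -0.007438·19.6428 = 0.0742  (Chevron)
Σw_i=1.0000  μᵀw=0.1660
σ²=wᵀΣw=λ₁·μ_p+λ₂ = 0.161031·0.166 + -0.007438 = 0.019293 ≈ 0.0193


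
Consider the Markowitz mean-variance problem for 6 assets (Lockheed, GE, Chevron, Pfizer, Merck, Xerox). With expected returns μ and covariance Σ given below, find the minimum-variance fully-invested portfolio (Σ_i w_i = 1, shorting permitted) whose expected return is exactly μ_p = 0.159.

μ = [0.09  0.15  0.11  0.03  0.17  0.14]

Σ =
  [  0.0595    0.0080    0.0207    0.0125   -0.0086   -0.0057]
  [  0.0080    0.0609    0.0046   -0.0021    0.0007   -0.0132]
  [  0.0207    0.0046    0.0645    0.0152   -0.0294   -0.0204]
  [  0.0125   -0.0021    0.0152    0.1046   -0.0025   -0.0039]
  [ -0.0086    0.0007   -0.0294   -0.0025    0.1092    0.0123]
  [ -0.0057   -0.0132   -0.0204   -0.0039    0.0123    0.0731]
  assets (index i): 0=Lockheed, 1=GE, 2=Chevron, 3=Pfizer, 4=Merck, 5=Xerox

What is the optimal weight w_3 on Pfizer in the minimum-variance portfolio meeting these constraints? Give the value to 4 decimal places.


g=Σ⁻¹μ = [0.6177  2.7635  3.2364  -0.0391  2.1195  3.0068]
h=Σ⁻¹𝟙 = [9.0473  18.3802  22.9195  6.6687  13.5782  22.1716]
a=μᵀg=1.606211  b=𝟙ᵀg=11.704803  c=𝟙ᵀh=92.765453  D=ac−b²=11.998472
λ₁=(c·0.159−b)/D = (92.765453·0.159−11.704803)/11.998472 = 0.253774
λ₂=(a−b·0.159)/D = (1.606211−11.704803·0.159)/11.998472 = -0.021240
w* = 0.253774·g + -0.021240·h:
  w_0 = 0.253774·0.6177 + -0.021240·9.0473 = -0.0354  (Lockheed)
  w_1 = 0.253774·2.7635 + -0.021240·18.3802 = 0.3109  (GE)
  w_2 = 0.253774·3.2364 + -0.021240·22.9195 = 0.3345  (Chevron)
  w_3 = 0.253774·-0.0391 + -0.021240·6.6687 = -0.1516  (Pfizer)
  w_4 = 0.253774·2.1195 + -0.021240·13.5782 = 0.2495  (Merck)
  w_5 = 0.253774·3.0068 + -0.021240·22.1716 = 0.2921  (Xerox)
Σw_i=1.0000  μᵀw=0.1590
σ²=wᵀΣw=λ₁·μ_p+λ₂ = 0.253774·0.159 + -0.021240 = 0.019110 ≈ 0.0191

-0.1516


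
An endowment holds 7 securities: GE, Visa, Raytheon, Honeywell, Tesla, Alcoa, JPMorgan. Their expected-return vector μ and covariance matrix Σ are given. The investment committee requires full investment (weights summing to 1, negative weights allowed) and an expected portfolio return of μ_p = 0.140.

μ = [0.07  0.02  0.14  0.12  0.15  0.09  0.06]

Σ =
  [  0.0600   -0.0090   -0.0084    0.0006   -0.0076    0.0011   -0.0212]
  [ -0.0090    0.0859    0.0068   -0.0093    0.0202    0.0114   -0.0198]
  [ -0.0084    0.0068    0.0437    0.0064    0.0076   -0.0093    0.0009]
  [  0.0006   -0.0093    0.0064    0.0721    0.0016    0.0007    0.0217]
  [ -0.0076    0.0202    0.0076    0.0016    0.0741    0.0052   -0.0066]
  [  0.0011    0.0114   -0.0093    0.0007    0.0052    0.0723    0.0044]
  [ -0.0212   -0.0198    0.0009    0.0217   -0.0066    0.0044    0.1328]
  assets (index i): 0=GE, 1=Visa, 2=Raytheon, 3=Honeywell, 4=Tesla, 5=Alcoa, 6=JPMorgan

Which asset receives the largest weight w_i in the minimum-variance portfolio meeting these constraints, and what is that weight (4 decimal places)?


Raytheon (0.4393)

g=Σ⁻¹μ = [2.0214  -0.2147  3.4539  1.0814  1.8585  1.5125  0.5846]
h=Σ⁻¹𝟙 = [27.3406  12.0392  25.7362  8.9000  10.3361  13.2594  12.1354]
a=μᵀg=1.200489  b=𝟙ᵀg=10.297575  c=𝟙ᵀh=109.746820  D=ac−b²=25.709809
λ₁=(c·0.140−b)/D = (109.746820·0.140−10.297575)/25.709809 = 0.197084
λ₂=(a−b·0.140)/D = (1.200489−10.297575·0.140)/25.709809 = -0.009381
w* = 0.197084·g + -0.009381·h:
  w_0 = 0.197084·2.0214 + -0.009381·27.3406 = 0.1419  (GE)
  w_1 = 0.197084·-0.2147 + -0.009381·12.0392 = -0.1553  (Visa)
  w_2 = 0.197084·3.4539 + -0.009381·25.7362 = 0.4393  (Raytheon)
  w_3 = 0.197084·1.0814 + -0.009381·8.9000 = 0.1296  (Honeywell)
  w_4 = 0.197084·1.8585 + -0.009381·10.3361 = 0.2693  (Tesla)
  w_5 = 0.197084·1.5125 + -0.009381·13.2594 = 0.1737  (Alcoa)
  w_6 = 0.197084·0.5846 + -0.009381·12.1354 = 0.0014  (JPMorgan)
Σw_i=1.0000  μᵀw=0.1400
σ²=wᵀΣw=λ₁·μ_p+λ₂ = 0.197084·0.140 + -0.009381 = 0.018211 ≈ 0.0182


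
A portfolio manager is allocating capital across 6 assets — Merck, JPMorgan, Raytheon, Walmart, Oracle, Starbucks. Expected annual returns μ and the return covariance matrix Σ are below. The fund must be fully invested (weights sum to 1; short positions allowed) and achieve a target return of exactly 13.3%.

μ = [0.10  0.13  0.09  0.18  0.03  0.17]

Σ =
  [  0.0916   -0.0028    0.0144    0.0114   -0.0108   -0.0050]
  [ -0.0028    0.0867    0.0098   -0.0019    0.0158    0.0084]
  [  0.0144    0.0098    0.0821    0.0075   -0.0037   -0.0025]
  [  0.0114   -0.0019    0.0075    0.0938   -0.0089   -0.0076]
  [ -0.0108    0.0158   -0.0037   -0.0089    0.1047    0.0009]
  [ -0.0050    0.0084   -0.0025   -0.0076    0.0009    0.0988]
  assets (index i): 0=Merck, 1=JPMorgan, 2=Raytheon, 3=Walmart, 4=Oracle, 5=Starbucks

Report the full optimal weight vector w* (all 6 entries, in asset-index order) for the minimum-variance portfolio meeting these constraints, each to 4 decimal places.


x=Σ⁻¹μ = [0.9223  1.2516  0.6781  1.9608  0.3677  1.8255]
y=Σ⁻¹𝟙 = [10.2118  8.0765  9.2521  10.7273  10.5307  10.9149]
a=μᵀx=0.990299  b=𝟙ᵀx=7.006180  c=𝟙ᵀy=59.713252  D=ac−b²=10.047411
λ₁=(c·0.133−b)/D = (59.713252·0.133−7.006180)/10.047411 = 0.093127
λ₂=(a−b·0.133)/D = (0.990299−7.006180·0.133)/10.047411 = 0.005820
w* = 0.093127·x + 0.005820·y:
  w_0 = 0.093127·0.9223 + 0.005820·10.2118 = 0.1453  (Merck)
  w_1 = 0.093127·1.2516 + 0.005820·8.0765 = 0.1636  (JPMorgan)
  w_2 = 0.093127·0.6781 + 0.005820·9.2521 = 0.1170  (Raytheon)
  w_3 = 0.093127·1.9608 + 0.005820·10.7273 = 0.2450  (Walmart)
  w_4 = 0.093127·0.3677 + 0.005820·10.5307 = 0.0955  (Oracle)
  w_5 = 0.093127·1.8255 + 0.005820·10.9149 = 0.2335  (Starbucks)
Σw_i=1.0000  μᵀw=0.1330
σ²=wᵀΣw=λ₁·μ_p+λ₂ = 0.093127·0.133 + 0.005820 = 0.018206 ≈ 0.0182

0.1453  0.1636  0.1170  0.2450  0.0955  0.2335


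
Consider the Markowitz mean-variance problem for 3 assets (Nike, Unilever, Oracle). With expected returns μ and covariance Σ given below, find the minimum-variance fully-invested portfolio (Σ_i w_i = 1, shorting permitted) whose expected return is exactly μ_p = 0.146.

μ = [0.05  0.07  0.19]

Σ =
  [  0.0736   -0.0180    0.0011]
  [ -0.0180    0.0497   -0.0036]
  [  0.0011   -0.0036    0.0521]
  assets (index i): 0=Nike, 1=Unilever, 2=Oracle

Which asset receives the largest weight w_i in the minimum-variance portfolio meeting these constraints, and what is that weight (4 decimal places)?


g=Σ⁻¹μ = [1.1347  2.0923  3.7674]
h=Σ⁻¹𝟙 = [20.3695  29.0023  20.7678]
a=μᵀg=0.919015  b=𝟙ᵀg=6.994519  c=𝟙ᵀh=70.139644  D=ac−b²=15.536106
λ₁=(c·0.146−b)/D = (70.139644·0.146−6.994519)/15.536106 = 0.208924
λ₂=(a−b·0.146)/D = (0.919015−6.994519·0.146)/15.536106 = -0.006577
w* = 0.208924·g + -0.006577·h:
  w_0 = 0.208924·1.1347 + -0.006577·20.3695 = 0.1031  (Nike)
  w_1 = 0.208924·2.0923 + -0.006577·29.0023 = 0.2464  (Unilever)
  w_2 = 0.208924·3.7674 + -0.006577·20.7678 = 0.6505  (Oracle)
Σw_i=1.0000  μᵀw=0.1460
σ²=wᵀΣw=λ₁·μ_p+λ₂ = 0.208924·0.146 + -0.006577 = 0.023926 ≈ 0.0239

Oracle (0.6505)


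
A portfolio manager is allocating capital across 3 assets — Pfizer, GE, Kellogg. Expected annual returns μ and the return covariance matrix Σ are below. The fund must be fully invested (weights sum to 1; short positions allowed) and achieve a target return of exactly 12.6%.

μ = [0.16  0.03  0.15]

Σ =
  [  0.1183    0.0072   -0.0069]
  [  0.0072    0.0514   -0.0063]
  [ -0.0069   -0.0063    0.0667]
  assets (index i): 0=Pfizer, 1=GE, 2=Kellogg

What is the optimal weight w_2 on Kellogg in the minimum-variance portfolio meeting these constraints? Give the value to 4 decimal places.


0.4961

g=Σ⁻¹μ = [1.4547  0.6819  2.4638]
h=Σ⁻¹𝟙 = [8.2437  20.4797  17.7797]
a=μᵀg=0.622772  b=𝟙ᵀg=4.600328  c=𝟙ᵀh=46.503047  D=ac−b²=7.797790
λ₁=(c·0.126−b)/D = (46.503047·0.126−4.600328)/7.797790 = 0.161463
λ₂=(a−b·0.126)/D = (0.622772−4.600328·0.126)/7.797790 = 0.005531
w* = 0.161463·g + 0.005531·h:
  w_0 = 0.161463·1.4547 + 0.005531·8.2437 = 0.2805  (Pfizer)
  w_1 = 0.161463·0.6819 + 0.005531·20.4797 = 0.2234  (GE)
  w_2 = 0.161463·2.4638 + 0.005531·17.7797 = 0.4961  (Kellogg)
Σw_i=1.0000  μᵀw=0.1260
σ²=wᵀΣw=λ₁·μ_p+λ₂ = 0.161463·0.126 + 0.005531 = 0.025876 ≈ 0.0259


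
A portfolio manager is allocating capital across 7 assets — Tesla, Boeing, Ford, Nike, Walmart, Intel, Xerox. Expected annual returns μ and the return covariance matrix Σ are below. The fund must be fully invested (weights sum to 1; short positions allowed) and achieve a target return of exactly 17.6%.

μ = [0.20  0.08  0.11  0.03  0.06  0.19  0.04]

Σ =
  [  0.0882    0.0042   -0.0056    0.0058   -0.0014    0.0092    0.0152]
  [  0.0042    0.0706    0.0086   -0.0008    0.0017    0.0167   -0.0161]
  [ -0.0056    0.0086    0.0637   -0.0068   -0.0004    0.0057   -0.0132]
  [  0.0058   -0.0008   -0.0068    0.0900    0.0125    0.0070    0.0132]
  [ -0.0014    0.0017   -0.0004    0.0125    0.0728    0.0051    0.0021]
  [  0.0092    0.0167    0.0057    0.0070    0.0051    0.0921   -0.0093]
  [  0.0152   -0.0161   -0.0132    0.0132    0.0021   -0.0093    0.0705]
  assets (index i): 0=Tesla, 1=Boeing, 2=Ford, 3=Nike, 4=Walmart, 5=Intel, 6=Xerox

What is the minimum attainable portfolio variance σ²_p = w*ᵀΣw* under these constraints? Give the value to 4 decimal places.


p=Σ⁻¹μ = [2.0574  0.5514  1.8522  -0.0024  0.7205  1.6837  0.7976]
q=Σ⁻¹𝟙 = [7.6485  13.7677  18.5360  7.3108  11.3793  7.1205  18.3815]
a=μᵀp=1.054294  b=𝟙ᵀp=7.660317  c=𝟙ᵀq=84.144451  D=ac−b²=30.032536
λ₁=(c·0.176−b)/D = (84.144451·0.176−7.660317)/30.032536 = 0.238045
λ₂=(a−b·0.176)/D = (1.054294−7.660317·0.176)/30.032536 = -0.009787
w* = 0.238045·p + -0.009787·q:
  w_0 = 0.238045·2.0574 + -0.009787·7.6485 = 0.4149  (Tesla)
  w_1 = 0.238045·0.5514 + -0.009787·13.7677 = -0.0035  (Boeing)
  w_2 = 0.238045·1.8522 + -0.009787·18.5360 = 0.2595  (Ford)
  w_3 = 0.238045·-0.0024 + -0.009787·7.3108 = -0.0721  (Nike)
  w_4 = 0.238045·0.7205 + -0.009787·11.3793 = 0.0601  (Walmart)
  w_5 = 0.238045·1.6837 + -0.009787·7.1205 = 0.3311  (Intel)
  w_6 = 0.238045·0.7976 + -0.009787·18.3815 = 0.0100  (Xerox)
Σw_i=1.0000  μᵀw=0.1760
σ²=wᵀΣw=λ₁·μ_p+λ₂ = 0.238045·0.176 + -0.009787 = 0.032109 ≈ 0.0321

0.0321


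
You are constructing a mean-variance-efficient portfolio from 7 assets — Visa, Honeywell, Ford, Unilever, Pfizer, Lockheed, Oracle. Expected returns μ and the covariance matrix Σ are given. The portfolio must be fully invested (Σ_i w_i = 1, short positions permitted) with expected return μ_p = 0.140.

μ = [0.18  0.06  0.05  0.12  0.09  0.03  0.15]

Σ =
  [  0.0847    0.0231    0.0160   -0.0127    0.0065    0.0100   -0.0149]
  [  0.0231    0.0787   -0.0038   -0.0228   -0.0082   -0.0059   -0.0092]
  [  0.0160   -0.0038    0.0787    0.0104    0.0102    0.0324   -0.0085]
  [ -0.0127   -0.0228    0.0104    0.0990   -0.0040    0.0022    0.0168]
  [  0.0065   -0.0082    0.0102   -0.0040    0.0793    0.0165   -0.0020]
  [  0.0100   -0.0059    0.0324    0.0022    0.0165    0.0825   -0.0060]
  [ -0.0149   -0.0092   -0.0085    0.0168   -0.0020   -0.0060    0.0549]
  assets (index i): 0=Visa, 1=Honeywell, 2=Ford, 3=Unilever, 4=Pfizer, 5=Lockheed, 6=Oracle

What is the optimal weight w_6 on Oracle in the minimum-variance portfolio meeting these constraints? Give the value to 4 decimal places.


u=Σ⁻¹μ = [2.5110  0.8868  0.2056  1.2076  1.1334  0.0208  3.2682]
v=Σ⁻¹𝟙 = [9.1729  18.1542  7.7816  11.0641  12.1666  8.1890  22.9040]
a=μᵀu=1.253243  b=𝟙ᵀu=9.233408  c=𝟙ᵀv=89.432411  D=ac−b²=26.824744
λ₁=(c·0.140−b)/D = (89.432411·0.140−9.233408)/26.824744 = 0.122541
λ₂=(a−b·0.140)/D = (1.253243−9.233408·0.140)/26.824744 = -0.001470
w* = 0.122541·u + -0.001470·v:
  w_0 = 0.122541·2.5110 + -0.001470·9.1729 = 0.2942  (Visa)
  w_1 = 0.122541·0.8868 + -0.001470·18.1542 = 0.0820  (Honeywell)
  w_2 = 0.122541·0.2056 + -0.001470·7.7816 = 0.0138  (Ford)
  w_3 = 0.122541·1.2076 + -0.001470·11.0641 = 0.1317  (Unilever)
  w_4 = 0.122541·1.1334 + -0.001470·12.1666 = 0.1210  (Pfizer)
  w_5 = 0.122541·0.0208 + -0.001470·8.1890 = -0.0095  (Lockheed)
  w_6 = 0.122541·3.2682 + -0.001470·22.9040 = 0.3668  (Oracle)
Σw_i=1.0000  μᵀw=0.1400
σ²=wᵀΣw=λ₁·μ_p+λ₂ = 0.122541·0.140 + -0.001470 = 0.015686 ≈ 0.0157

0.3668


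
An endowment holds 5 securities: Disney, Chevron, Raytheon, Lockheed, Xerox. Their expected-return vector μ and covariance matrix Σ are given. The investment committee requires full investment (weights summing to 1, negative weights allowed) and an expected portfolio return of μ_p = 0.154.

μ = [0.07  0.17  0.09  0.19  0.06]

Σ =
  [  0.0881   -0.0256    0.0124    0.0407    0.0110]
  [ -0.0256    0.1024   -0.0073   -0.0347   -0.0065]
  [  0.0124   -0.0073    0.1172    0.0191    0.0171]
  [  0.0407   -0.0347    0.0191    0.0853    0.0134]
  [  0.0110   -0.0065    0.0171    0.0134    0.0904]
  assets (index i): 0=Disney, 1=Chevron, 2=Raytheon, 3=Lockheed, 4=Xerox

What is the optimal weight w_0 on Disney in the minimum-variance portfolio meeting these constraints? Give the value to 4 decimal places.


p=Σ⁻¹μ = [0.0300  2.8059  0.3684  3.2227  0.3144]
q=Σ⁻¹𝟙 = [9.0158  16.9290  5.4910  11.7591  8.4004]
a=μᵀp=1.143445  b=𝟙ᵀp=6.741480  c=𝟙ᵀq=51.595323  D=ac−b²=13.548846
λ₁=(c·0.154−b)/D = (51.595323·0.154−6.741480)/13.548846 = 0.088878
λ₂=(a−b·0.154)/D = (1.143445−6.741480·0.154)/13.548846 = 0.007769
w* = 0.088878·p + 0.007769·q:
  w_0 = 0.088878·0.0300 + 0.007769·9.0158 = 0.0727  (Disney)
  w_1 = 0.088878·2.8059 + 0.007769·16.9290 = 0.3809  (Chevron)
  w_2 = 0.088878·0.3684 + 0.007769·5.4910 = 0.0754  (Raytheon)
  w_3 = 0.088878·3.2227 + 0.007769·11.7591 = 0.3778  (Lockheed)
  w_4 = 0.088878·0.3144 + 0.007769·8.4004 = 0.0932  (Xerox)
Σw_i=1.0000  μᵀw=0.1540
σ²=wᵀΣw=λ₁·μ_p+λ₂ = 0.088878·0.154 + 0.007769 = 0.021456 ≈ 0.0215

0.0727


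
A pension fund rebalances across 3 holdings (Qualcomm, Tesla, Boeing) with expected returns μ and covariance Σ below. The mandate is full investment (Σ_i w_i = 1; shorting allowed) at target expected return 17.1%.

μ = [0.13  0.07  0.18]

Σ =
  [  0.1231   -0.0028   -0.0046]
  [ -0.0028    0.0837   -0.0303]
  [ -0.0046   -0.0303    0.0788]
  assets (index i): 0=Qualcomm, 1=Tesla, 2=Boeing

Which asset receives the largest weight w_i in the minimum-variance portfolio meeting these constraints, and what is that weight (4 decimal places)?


g=Σ⁻¹μ = [1.2186  2.0095  3.1281]
h=Σ⁻¹𝟙 = [9.3533  19.8094  20.8534]
a=μᵀg=0.862143  b=𝟙ᵀg=6.356207  c=𝟙ᵀh=50.016160  D=ac−b²=2.719687
λ₁=(c·0.171−b)/D = (50.016160·0.171−6.356207)/2.719687 = 0.807650
λ₂=(a−b·0.171)/D = (0.862143−6.356207·0.171)/2.719687 = -0.082645
w* = 0.807650·g + -0.082645·h:
  w_0 = 0.807650·1.2186 + -0.082645·9.3533 = 0.2112  (Qualcomm)
  w_1 = 0.807650·2.0095 + -0.082645·19.8094 = -0.0142  (Tesla)
  w_2 = 0.807650·3.1281 + -0.082645·20.8534 = 0.8030  (Boeing)
Σw_i=1.0000  μᵀw=0.1710
σ²=wᵀΣw=λ₁·μ_p+λ₂ = 0.807650·0.171 + -0.082645 = 0.055463 ≈ 0.0555

Boeing (0.8030)


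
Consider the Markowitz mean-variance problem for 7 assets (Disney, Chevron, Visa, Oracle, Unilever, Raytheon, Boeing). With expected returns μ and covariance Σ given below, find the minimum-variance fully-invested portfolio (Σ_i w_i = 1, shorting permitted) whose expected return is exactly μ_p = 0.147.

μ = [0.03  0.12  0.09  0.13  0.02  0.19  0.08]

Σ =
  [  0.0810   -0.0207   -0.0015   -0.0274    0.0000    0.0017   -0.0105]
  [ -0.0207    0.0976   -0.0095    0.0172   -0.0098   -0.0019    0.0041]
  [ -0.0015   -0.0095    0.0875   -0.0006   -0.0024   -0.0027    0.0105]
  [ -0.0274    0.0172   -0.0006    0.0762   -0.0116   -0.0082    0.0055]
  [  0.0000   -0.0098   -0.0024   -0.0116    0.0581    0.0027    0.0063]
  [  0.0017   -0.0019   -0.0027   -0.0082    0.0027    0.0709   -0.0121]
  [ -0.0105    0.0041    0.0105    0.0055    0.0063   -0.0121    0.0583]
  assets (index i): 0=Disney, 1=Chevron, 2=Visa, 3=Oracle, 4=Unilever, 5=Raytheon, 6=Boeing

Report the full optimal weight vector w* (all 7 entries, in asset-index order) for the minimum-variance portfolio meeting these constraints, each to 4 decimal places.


u=Σ⁻¹μ = [1.6919  1.3479  1.1310  2.3574  0.7474  3.2617  1.7522]
v=Σ⁻¹𝟙 = [26.2057  14.7411  12.6845  23.4572  22.0617  19.2917  17.9581]
a=μᵀu=1.395596  b=𝟙ᵀu=12.289451  c=𝟙ᵀv=136.400006  D=ac−b²=39.328735
λ₁=(c·0.147−b)/D = (136.400006·0.147−12.289451)/39.328735 = 0.197346
λ₂=(a−b·0.147)/D = (1.395596−12.289451·0.147)/39.328735 = -0.010449
w* = 0.197346·u + -0.010449·v:
  w_0 = 0.197346·1.6919 + -0.010449·26.2057 = 0.0601  (Disney)
  w_1 = 0.197346·1.3479 + -0.010449·14.7411 = 0.1120  (Chevron)
  w_2 = 0.197346·1.1310 + -0.010449·12.6845 = 0.0906  (Visa)
  w_3 = 0.197346·2.3574 + -0.010449·23.4572 = 0.2201  (Oracle)
  w_4 = 0.197346·0.7474 + -0.010449·22.0617 = -0.0830  (Unilever)
  w_5 = 0.197346·3.2617 + -0.010449·19.2917 = 0.4421  (Raytheon)
  w_6 = 0.197346·1.7522 + -0.010449·17.9581 = 0.1581  (Boeing)
Σw_i=1.0000  μᵀw=0.1470
σ²=wᵀΣw=λ₁·μ_p+λ₂ = 0.197346·0.147 + -0.010449 = 0.018561 ≈ 0.0186

0.0601  0.1120  0.0906  0.2201  -0.0830  0.4421  0.1581


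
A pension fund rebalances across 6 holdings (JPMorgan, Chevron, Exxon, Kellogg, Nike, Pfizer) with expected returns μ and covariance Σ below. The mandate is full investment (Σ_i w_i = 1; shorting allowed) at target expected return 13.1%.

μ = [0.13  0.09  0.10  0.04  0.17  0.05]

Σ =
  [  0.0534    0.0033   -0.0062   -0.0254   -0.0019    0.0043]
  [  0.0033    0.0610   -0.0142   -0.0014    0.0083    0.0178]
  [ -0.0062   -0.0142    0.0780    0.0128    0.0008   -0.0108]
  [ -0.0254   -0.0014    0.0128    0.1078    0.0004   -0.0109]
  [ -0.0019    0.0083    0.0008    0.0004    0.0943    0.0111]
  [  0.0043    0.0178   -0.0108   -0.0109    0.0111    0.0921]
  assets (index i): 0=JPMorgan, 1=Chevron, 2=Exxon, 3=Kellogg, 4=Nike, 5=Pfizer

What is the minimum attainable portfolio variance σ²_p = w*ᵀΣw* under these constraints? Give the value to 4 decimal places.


u=Σ⁻¹μ = [3.0182  1.4195  1.6429  0.9221  1.6943  0.2252]
v=Σ⁻¹𝟙 = [26.1930  15.2755  16.4912  14.5993  8.4887  9.3212]
a=μᵀu=1.020578  b=𝟙ᵀu=8.922112  c=𝟙ᵀv=90.368867  D=ac−b²=12.624358
λ₁=(c·0.131−b)/D = (90.368867·0.131−8.922112)/12.624358 = 0.230999
λ₂=(a−b·0.131)/D = (1.020578−8.922112·0.131)/12.624358 = -0.011741
w* = 0.230999·u + -0.011741·v:
  w_0 = 0.230999·3.0182 + -0.011741·26.1930 = 0.3897  (JPMorgan)
  w_1 = 0.230999·1.4195 + -0.011741·15.2755 = 0.1486  (Chevron)
  w_2 = 0.230999·1.6429 + -0.011741·16.4912 = 0.1859  (Exxon)
  w_3 = 0.230999·0.9221 + -0.011741·14.5993 = 0.0416  (Kellogg)
  w_4 = 0.230999·1.6943 + -0.011741·8.4887 = 0.2917  (Nike)
  w_5 = 0.230999·0.2252 + -0.011741·9.3212 = -0.0574  (Pfizer)
Σw_i=1.0000  μᵀw=0.1310
σ²=wᵀΣw=λ₁·μ_p+λ₂ = 0.230999·0.131 + -0.011741 = 0.018520 ≈ 0.0185

0.0185


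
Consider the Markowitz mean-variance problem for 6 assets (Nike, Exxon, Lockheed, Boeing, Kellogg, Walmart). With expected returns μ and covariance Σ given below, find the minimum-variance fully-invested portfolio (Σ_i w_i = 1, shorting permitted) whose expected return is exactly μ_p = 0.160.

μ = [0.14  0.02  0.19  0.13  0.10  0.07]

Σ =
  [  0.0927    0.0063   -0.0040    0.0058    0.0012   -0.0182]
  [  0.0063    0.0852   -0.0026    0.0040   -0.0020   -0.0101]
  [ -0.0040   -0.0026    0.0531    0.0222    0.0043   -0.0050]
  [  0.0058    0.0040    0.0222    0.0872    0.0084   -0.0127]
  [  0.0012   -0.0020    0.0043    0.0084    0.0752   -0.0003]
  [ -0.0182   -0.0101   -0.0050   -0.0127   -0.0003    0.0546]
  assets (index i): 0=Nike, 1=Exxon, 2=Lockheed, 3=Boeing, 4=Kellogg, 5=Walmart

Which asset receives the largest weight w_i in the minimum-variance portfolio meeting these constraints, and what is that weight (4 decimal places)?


Lockheed (0.5332)

p=Σ⁻¹μ = [2.0810  0.4879  3.6324  0.6786  1.0363  2.5621]
q=Σ⁻¹𝟙 = [15.8619  14.6001  19.2458  8.1023  11.5473  30.0136]
a=μᵀp=1.362454  b=𝟙ᵀp=10.478344  c=𝟙ᵀq=99.370942  D=ac−b²=25.592660
λ₁=(c·0.160−b)/D = (99.370942·0.160−10.478344)/25.592660 = 0.211819
λ₂=(a−b·0.160)/D = (1.362454−10.478344·0.160)/25.592660 = -0.012272
w* = 0.211819·p + -0.012272·q:
  w_0 = 0.211819·2.0810 + -0.012272·15.8619 = 0.2461  (Nike)
  w_1 = 0.211819·0.4879 + -0.012272·14.6001 = -0.0758  (Exxon)
  w_2 = 0.211819·3.6324 + -0.012272·19.2458 = 0.5332  (Lockheed)
  w_3 = 0.211819·0.6786 + -0.012272·8.1023 = 0.0443  (Boeing)
  w_4 = 0.211819·1.0363 + -0.012272·11.5473 = 0.0778  (Kellogg)
  w_5 = 0.211819·2.5621 + -0.012272·30.0136 = 0.1744  (Walmart)
Σw_i=1.0000  μᵀw=0.1600
σ²=wᵀΣw=λ₁·μ_p+λ₂ = 0.211819·0.160 + -0.012272 = 0.021619 ≈ 0.0216


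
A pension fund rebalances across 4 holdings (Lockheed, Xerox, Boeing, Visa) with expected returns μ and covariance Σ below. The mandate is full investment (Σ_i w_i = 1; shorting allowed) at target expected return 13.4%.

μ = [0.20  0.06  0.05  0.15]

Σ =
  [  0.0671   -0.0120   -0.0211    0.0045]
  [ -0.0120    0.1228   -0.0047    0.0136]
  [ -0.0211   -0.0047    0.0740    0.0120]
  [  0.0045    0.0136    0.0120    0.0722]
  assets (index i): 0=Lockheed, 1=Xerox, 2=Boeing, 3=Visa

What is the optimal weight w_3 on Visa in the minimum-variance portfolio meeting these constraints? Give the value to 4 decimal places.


0.1701

x=Σ⁻¹μ = [3.4729  0.7203  1.4715  1.4809]
y=Σ⁻¹𝟙 = [22.3307  10.2562  19.3466  7.3112]
a=μᵀx=1.033493  b=𝟙ᵀx=7.145514  c=𝟙ᵀy=59.244658  D=ac−b²=10.170556
λ₁=(c·0.134−b)/D = (59.244658·0.134−7.145514)/10.170556 = 0.077997
λ₂=(a−b·0.134)/D = (1.033493−7.145514·0.134)/10.170556 = 0.007472
w* = 0.077997·x + 0.007472·y:
  w_0 = 0.077997·3.4729 + 0.007472·22.3307 = 0.4377  (Lockheed)
  w_1 = 0.077997·0.7203 + 0.007472·10.2562 = 0.1328  (Xerox)
  w_2 = 0.077997·1.4715 + 0.007472·19.3466 = 0.2593  (Boeing)
  w_3 = 0.077997·1.4809 + 0.007472·7.3112 = 0.1701  (Visa)
Σw_i=1.0000  μᵀw=0.1340
σ²=wᵀΣw=λ₁·μ_p+λ₂ = 0.077997·0.134 + 0.007472 = 0.017924 ≈ 0.0179


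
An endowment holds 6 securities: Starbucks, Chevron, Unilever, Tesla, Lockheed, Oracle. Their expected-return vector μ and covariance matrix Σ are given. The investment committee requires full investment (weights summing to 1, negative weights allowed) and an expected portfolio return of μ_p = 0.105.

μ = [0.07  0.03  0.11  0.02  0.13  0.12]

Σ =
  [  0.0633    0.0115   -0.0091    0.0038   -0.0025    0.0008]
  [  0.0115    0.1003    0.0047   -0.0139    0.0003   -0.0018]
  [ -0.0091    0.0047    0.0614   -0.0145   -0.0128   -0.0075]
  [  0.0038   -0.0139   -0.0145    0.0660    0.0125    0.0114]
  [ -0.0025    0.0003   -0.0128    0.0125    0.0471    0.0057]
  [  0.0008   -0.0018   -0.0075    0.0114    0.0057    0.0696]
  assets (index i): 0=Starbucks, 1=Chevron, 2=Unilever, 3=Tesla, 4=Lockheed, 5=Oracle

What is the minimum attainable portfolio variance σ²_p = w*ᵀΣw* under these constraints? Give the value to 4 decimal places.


0.0103

g=Σ⁻¹μ = [1.6553  -0.0229  2.9500  -0.1088  3.4661  1.7564]
h=Σ⁻¹𝟙 = [18.1681  8.8443  28.5805  15.4170  24.2470  12.9566]
a=μᵀg=1.098875  b=𝟙ᵀg=9.696189  c=𝟙ᵀh=108.213464  D=ac−b²=24.897038
λ₁=(c·0.105−b)/D = (108.213464·0.105−9.696189)/24.897038 = 0.066925
λ₂=(a−b·0.105)/D = (1.098875−9.696189·0.105)/24.897038 = 0.003244
w* = 0.066925·g + 0.003244·h:
  w_0 = 0.066925·1.6553 + 0.003244·18.1681 = 0.1697  (Starbucks)
  w_1 = 0.066925·-0.0229 + 0.003244·8.8443 = 0.0272  (Chevron)
  w_2 = 0.066925·2.9500 + 0.003244·28.5805 = 0.2902  (Unilever)
  w_3 = 0.066925·-0.1088 + 0.003244·15.4170 = 0.0427  (Tesla)
  w_4 = 0.066925·3.4661 + 0.003244·24.2470 = 0.3106  (Lockheed)
  w_5 = 0.066925·1.7564 + 0.003244·12.9566 = 0.1596  (Oracle)
Σw_i=1.0000  μᵀw=0.1050
σ²=wᵀΣw=λ₁·μ_p+λ₂ = 0.066925·0.105 + 0.003244 = 0.010271 ≈ 0.0103


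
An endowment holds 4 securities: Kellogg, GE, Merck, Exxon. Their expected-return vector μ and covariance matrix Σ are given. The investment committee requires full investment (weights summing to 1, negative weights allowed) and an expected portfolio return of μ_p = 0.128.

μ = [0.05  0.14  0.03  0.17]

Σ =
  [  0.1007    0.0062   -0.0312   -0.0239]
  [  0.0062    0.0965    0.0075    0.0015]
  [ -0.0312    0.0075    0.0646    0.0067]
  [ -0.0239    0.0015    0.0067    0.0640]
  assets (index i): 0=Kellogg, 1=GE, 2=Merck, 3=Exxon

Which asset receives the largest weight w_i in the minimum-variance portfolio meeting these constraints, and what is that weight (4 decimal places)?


Exxon (0.5047)

g=Σ⁻¹μ = [1.3466  1.2661  0.6503  3.0614]
h=Σ⁻¹𝟙 = [21.6328  6.8614  22.9386  21.1413]
a=μᵀg=0.784533  b=𝟙ᵀg=6.324414  c=𝟙ᵀh=72.574111  D=ac−b²=16.938571
λ₁=(c·0.128−b)/D = (72.574111·0.128−6.324414)/16.938571 = 0.175049
λ₂=(a−b·0.128)/D = (0.784533−6.324414·0.128)/16.938571 = -0.001475
w* = 0.175049·g + -0.001475·h:
  w_0 = 0.175049·1.3466 + -0.001475·21.6328 = 0.2038  (Kellogg)
  w_1 = 0.175049·1.2661 + -0.001475·6.8614 = 0.2115  (GE)
  w_2 = 0.175049·0.6503 + -0.001475·22.9386 = 0.0800  (Merck)
  w_3 = 0.175049·3.0614 + -0.001475·21.1413 = 0.5047  (Exxon)
Σw_i=1.0000  μᵀw=0.1280
σ²=wᵀΣw=λ₁·μ_p+λ₂ = 0.175049·0.128 + -0.001475 = 0.020931 ≈ 0.0209


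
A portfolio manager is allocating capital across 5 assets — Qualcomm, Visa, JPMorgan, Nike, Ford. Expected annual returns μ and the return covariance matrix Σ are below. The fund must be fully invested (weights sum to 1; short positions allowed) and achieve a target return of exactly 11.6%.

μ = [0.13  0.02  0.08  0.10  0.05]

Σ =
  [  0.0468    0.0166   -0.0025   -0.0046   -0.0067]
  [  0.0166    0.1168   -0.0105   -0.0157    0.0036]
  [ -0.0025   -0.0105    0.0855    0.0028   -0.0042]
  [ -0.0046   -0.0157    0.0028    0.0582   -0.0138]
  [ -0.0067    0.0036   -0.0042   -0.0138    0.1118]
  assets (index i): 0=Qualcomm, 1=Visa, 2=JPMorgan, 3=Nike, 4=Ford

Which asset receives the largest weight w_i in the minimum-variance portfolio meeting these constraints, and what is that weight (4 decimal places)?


Qualcomm (0.5640)

g=Σ⁻¹μ = [3.1518  0.0759  1.0125  2.1616  0.9385]
h=Σ⁻¹𝟙 = [23.0817  9.3046  13.3884  24.0740  13.5027]
a=μᵀg=0.755333  b=𝟙ᵀg=7.340320  c=𝟙ᵀh=83.351383  D=ac−b²=9.077786
λ₁=(c·0.116−b)/D = (83.351383·0.116−7.340320)/9.077786 = 0.256499
λ₂=(a−b·0.116)/D = (0.755333−7.340320·0.116)/9.077786 = -0.010591
w* = 0.256499·g + -0.010591·h:
  w_0 = 0.256499·3.1518 + -0.010591·23.0817 = 0.5640  (Qualcomm)
  w_1 = 0.256499·0.0759 + -0.010591·9.3046 = -0.0791  (Visa)
  w_2 = 0.256499·1.0125 + -0.010591·13.3884 = 0.1179  (JPMorgan)
  w_3 = 0.256499·2.1616 + -0.010591·24.0740 = 0.2995  (Nike)
  w_4 = 0.256499·0.9385 + -0.010591·13.5027 = 0.0977  (Ford)
Σw_i=1.0000  μᵀw=0.1160
σ²=wᵀΣw=λ₁·μ_p+λ₂ = 0.256499·0.116 + -0.010591 = 0.019163 ≈ 0.0192


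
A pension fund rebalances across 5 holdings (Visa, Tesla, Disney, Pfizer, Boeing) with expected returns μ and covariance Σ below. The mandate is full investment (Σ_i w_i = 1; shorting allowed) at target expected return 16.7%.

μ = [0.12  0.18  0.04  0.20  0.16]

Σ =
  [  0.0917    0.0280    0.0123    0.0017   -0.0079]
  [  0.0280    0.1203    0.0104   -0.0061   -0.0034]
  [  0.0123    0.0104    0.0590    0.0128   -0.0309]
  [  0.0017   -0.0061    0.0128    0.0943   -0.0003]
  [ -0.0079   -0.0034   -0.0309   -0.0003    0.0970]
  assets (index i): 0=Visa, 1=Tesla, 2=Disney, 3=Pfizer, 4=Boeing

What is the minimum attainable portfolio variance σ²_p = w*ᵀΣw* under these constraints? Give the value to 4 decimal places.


p=Σ⁻¹μ = [0.9112  1.3725  0.8711  2.0815  2.0557]
q=Σ⁻¹𝟙 = [7.6633  5.5221  22.2189  7.8656  18.2293]
a=μᵀp=1.136470  b=𝟙ᵀp=7.292136  c=𝟙ᵀq=61.499217  D=ac−b²=16.716757
λ₁=(c·0.167−b)/D = (61.499217·0.167−7.292136)/16.716757 = 0.178159
λ₂=(a−b·0.167)/D = (1.136470−7.292136·0.167)/16.716757 = -0.004864
w* = 0.178159·p + -0.004864·q:
  w_0 = 0.178159·0.9112 + -0.004864·7.6633 = 0.1251  (Visa)
  w_1 = 0.178159·1.3725 + -0.004864·5.5221 = 0.2177  (Tesla)
  w_2 = 0.178159·0.8711 + -0.004864·22.2189 = 0.0471  (Disney)
  w_3 = 0.178159·2.0815 + -0.004864·7.8656 = 0.3326  (Pfizer)
  w_4 = 0.178159·2.0557 + -0.004864·18.2293 = 0.2776  (Boeing)
Σw_i=1.0000  μᵀw=0.1670
σ²=wᵀΣw=λ₁·μ_p+λ₂ = 0.178159·0.167 + -0.004864 = 0.024888 ≈ 0.0249

0.0249


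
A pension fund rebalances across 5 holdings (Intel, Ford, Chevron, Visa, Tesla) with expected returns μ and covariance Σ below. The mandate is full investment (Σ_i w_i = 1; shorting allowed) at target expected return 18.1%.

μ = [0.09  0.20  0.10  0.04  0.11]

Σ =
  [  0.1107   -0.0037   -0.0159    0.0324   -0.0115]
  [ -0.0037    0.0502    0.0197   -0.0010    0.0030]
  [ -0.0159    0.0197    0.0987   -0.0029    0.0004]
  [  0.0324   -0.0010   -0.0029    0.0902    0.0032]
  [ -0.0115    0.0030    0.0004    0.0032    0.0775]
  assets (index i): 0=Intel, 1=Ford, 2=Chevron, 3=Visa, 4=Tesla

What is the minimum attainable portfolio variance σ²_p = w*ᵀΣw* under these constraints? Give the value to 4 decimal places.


g=Σ⁻¹μ = [1.1402  3.8139  0.4309  0.0390  1.4371]
h=Σ⁻¹𝟙 = [10.0288  16.6360  8.5920  7.4696  13.3946]
a=μᵀg=1.068134  b=𝟙ᵀg=6.861197  c=𝟙ᵀh=56.121095  D=ac−b²=12.868841
λ₁=(c·0.181−b)/D = (56.121095·0.181−6.861197)/12.868841 = 0.256179
λ₂=(a−b·0.181)/D = (1.068134−6.861197·0.181)/12.868841 = -0.013501
w* = 0.256179·g + -0.013501·h:
  w_0 = 0.256179·1.1402 + -0.013501·10.0288 = 0.1567  (Intel)
  w_1 = 0.256179·3.8139 + -0.013501·16.6360 = 0.7524  (Ford)
  w_2 = 0.256179·0.4309 + -0.013501·8.5920 = -0.0056  (Chevron)
  w_3 = 0.256179·0.0390 + -0.013501·7.4696 = -0.0908  (Visa)
  w_4 = 0.256179·1.4371 + -0.013501·13.3946 = 0.1873  (Tesla)
Σw_i=1.0000  μᵀw=0.1810
σ²=wᵀΣw=λ₁·μ_p+λ₂ = 0.256179·0.181 + -0.013501 = 0.032867 ≈ 0.0329

0.0329


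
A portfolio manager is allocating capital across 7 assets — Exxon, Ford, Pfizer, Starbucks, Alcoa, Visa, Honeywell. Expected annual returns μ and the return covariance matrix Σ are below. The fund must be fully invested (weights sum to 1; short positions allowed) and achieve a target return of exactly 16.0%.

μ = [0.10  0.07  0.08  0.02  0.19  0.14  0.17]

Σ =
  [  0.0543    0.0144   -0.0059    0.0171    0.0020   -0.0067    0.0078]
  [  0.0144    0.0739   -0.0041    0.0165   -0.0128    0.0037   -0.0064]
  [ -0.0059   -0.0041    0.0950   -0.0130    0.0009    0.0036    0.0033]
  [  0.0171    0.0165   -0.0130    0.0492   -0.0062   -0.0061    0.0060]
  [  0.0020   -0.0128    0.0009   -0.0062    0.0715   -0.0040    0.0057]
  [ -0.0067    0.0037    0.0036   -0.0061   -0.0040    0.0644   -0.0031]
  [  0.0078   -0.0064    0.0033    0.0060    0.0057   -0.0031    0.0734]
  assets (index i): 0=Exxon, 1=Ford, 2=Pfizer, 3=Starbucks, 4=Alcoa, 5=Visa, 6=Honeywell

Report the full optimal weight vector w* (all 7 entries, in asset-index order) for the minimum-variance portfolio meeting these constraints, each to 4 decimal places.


p=Σ⁻¹μ = [1.4738  1.2256  0.8060  0.1022  2.8058  2.4973  2.1093]
q=Σ⁻¹𝟙 = [10.9727  10.7327  13.1061  19.5874  17.3348  18.7649  10.6497]
a=μᵀp=1.540995  b=𝟙ᵀp=11.019948  c=𝟙ᵀq=101.148350  D=ac−b²=34.429847
λ₁=(c·0.160−b)/D = (101.148350·0.160−11.019948)/34.429847 = 0.149980
λ₂=(a−b·0.160)/D = (1.540995−11.019948·0.160)/34.429847 = -0.006454
w* = 0.149980·p + -0.006454·q:
  w_0 = 0.149980·1.4738 + -0.006454·10.9727 = 0.1502  (Exxon)
  w_1 = 0.149980·1.2256 + -0.006454·10.7327 = 0.1145  (Ford)
  w_2 = 0.149980·0.8060 + -0.006454·13.1061 = 0.0363  (Pfizer)
  w_3 = 0.149980·0.1022 + -0.006454·19.5874 = -0.1111  (Starbucks)
  w_4 = 0.149980·2.8058 + -0.006454·17.3348 = 0.3089  (Alcoa)
  w_5 = 0.149980·2.4973 + -0.006454·18.7649 = 0.2534  (Visa)
  w_6 = 0.149980·2.1093 + -0.006454·10.6497 = 0.2476  (Honeywell)
Σw_i=1.0000  μᵀw=0.1600
σ²=wᵀΣw=λ₁·μ_p+λ₂ = 0.149980·0.160 + -0.006454 = 0.017543 ≈ 0.0175

0.1502  0.1145  0.0363  -0.1111  0.3089  0.2534  0.2476


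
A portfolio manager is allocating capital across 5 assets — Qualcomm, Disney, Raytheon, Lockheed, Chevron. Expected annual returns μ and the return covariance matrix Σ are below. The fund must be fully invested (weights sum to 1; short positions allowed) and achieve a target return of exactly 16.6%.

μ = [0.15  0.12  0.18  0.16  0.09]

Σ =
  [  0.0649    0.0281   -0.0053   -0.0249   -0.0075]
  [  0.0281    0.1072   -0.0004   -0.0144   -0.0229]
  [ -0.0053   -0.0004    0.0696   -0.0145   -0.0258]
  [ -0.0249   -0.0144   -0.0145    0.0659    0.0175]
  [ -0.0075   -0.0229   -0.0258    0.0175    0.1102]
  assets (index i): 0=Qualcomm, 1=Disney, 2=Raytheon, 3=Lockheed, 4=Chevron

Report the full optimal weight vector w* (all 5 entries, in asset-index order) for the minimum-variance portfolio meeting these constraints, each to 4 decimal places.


0.3242  -0.0237  0.3417  0.3786  -0.0208

x=Σ⁻¹μ = [4.2859  1.0059  4.5218  4.8350  1.6082]
y=Σ⁻¹𝟙 = [26.6067  9.5842  28.0810  29.5829  14.7533]
a=μᵀx=2.495846  b=𝟙ᵀx=16.256753  c=𝟙ᵀy=108.608147  D=ac−b²=6.787207
λ₁=(c·0.166−b)/D = (108.608147·0.166−16.256753)/6.787207 = 0.261109
λ₂=(a−b·0.166)/D = (2.495846−16.256753·0.166)/6.787207 = -0.029876
w* = 0.261109·x + -0.029876·y:
  w_0 = 0.261109·4.2859 + -0.029876·26.6067 = 0.3242  (Qualcomm)
  w_1 = 0.261109·1.0059 + -0.029876·9.5842 = -0.0237  (Disney)
  w_2 = 0.261109·4.5218 + -0.029876·28.0810 = 0.3417  (Raytheon)
  w_3 = 0.261109·4.8350 + -0.029876·29.5829 = 0.3786  (Lockheed)
  w_4 = 0.261109·1.6082 + -0.029876·14.7533 = -0.0208  (Chevron)
Σw_i=1.0000  μᵀw=0.1660
σ²=wᵀΣw=λ₁·μ_p+λ₂ = 0.261109·0.166 + -0.029876 = 0.013468 ≈ 0.0135
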